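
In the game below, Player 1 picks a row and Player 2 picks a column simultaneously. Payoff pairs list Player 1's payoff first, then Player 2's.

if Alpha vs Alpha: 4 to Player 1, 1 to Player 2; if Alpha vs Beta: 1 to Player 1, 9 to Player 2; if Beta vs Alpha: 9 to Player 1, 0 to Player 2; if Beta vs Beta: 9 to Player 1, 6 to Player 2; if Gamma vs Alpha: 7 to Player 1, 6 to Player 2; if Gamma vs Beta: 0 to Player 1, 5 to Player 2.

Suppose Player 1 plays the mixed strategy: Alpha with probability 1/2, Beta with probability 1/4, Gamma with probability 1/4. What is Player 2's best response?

Beta

Player 2's best reply maximizes expected payoff against the mix.
Alpha: (1/2)·1 + (1/4)·0 + (1/4)·6 = 2
Beta: (1/2)·9 + (1/4)·6 + (1/4)·5 = 29/4
Highest expected payoff is 29/4, from Beta.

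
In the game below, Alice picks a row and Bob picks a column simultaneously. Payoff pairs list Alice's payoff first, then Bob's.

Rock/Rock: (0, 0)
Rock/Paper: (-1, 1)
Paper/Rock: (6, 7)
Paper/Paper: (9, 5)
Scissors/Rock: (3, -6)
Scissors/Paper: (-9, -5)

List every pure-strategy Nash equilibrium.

Check mutual best responses: a cell is a NE iff neither player can gain by unilaterally deviating.
Alice's best responses — vs Rock: Paper (payoff 6); vs Paper: Paper (payoff 9).
Bob's best responses — vs Rock: Paper (payoff 1); vs Paper: Rock (payoff 7); vs Scissors: Paper (payoff -5).
The only mutual best response is (Paper, Rock); neither player gains by switching there.

(Paper, Rock)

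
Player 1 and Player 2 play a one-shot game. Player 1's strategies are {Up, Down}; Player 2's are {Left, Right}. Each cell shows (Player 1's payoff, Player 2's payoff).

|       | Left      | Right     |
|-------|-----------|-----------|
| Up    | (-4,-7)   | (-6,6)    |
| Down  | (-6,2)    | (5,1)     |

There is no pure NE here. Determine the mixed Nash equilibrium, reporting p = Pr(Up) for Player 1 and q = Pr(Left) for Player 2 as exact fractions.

p = 1/14, q = 11/13

Each player's mixing probability is pinned down by making the *other* player indifferent.
Player 2 indifferent between Left and Right: p·(-7) + (1−p)·2 = p·6 + (1−p)·1 ⟹ 2 + (-9)p = 1 + 5p ⟹ p = 1/14.
Player 1 indifferent between Up and Down: q·(-4) + (1−q)·(-6) = q·(-6) + (1−q)·5 ⟹ (-6) + 2q = 5 + (-11)q ⟹ q = 11/13.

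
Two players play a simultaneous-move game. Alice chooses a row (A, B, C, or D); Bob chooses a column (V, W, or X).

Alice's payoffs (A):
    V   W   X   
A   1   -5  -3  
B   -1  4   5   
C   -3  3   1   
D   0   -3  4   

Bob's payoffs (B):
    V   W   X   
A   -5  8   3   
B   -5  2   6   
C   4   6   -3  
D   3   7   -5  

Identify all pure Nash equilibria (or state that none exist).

Check mutual best responses: a cell is a NE iff neither player can gain by unilaterally deviating.
Alice's best responses — vs V: A (payoff 1); vs W: B (payoff 4); vs X: B (payoff 5).
Bob's best responses — vs A: W (payoff 8); vs B: X (payoff 6); vs C: W (payoff 6); vs D: W (payoff 7).
The only mutual best response is (B, X); neither player gains by switching there.

(B, X)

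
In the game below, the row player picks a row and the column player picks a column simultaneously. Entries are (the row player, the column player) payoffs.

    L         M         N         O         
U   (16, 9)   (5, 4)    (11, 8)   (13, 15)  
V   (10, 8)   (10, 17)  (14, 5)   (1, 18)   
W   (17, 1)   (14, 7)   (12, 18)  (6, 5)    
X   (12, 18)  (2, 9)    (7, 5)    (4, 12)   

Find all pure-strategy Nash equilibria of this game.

(U, O)

Find each player's best response to every opponent strategy; NE are the intersections.
The row player's best responses — vs L: W (payoff 17); vs M: W (payoff 14); vs N: V (payoff 14); vs O: U (payoff 13).
The column player's best responses — vs U: O (payoff 15); vs V: O (payoff 18); vs W: N (payoff 18); vs X: L (payoff 18).
The only mutual best response is (U, O); neither player gains by switching there.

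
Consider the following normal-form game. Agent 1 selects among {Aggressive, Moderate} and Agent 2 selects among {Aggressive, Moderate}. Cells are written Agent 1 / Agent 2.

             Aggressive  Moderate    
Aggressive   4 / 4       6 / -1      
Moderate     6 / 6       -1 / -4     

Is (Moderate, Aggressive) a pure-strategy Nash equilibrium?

Holding Agent 2 at Aggressive: Agent 1 gets 6 from Moderate, versus 4 from Aggressive. No profitable deviation for Agent 1.
Holding Agent 1 at Moderate: Agent 2 gets 6 from Aggressive, versus -4 from Moderate. No profitable deviation for Agent 2 either.

Yes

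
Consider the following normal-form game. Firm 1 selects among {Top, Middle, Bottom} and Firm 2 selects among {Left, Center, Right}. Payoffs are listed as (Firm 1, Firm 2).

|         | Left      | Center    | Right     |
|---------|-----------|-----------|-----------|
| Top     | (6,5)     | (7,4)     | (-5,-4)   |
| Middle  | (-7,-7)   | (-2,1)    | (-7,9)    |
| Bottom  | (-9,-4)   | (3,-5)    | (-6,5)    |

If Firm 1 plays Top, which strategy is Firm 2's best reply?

Left

With Firm 1 fixed at Top, Firm 2's payoffs are: Left → 5, Center → 4, Right → -4.
The maximum is 5, achieved by Left.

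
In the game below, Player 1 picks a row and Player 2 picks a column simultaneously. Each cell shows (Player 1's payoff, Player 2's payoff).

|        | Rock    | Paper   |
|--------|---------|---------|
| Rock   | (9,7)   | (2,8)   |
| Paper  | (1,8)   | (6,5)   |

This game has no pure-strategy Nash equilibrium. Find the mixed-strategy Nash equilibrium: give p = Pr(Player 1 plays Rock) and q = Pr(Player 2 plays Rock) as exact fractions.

In a mixed NE each player is indifferent between their pure strategies, so the opponent's mix sets the indifference.
Player 2 indifferent between Rock and Paper: p·7 + (1−p)·8 = p·8 + (1−p)·5 ⟹ 8 + (-1)p = 5 + 3p ⟹ p = 3/4.
Player 1 indifferent between Rock and Paper: q·9 + (1−q)·2 = q·1 + (1−q)·6 ⟹ 2 + 7q = 6 + (-5)q ⟹ q = 1/3.

p = 3/4, q = 1/3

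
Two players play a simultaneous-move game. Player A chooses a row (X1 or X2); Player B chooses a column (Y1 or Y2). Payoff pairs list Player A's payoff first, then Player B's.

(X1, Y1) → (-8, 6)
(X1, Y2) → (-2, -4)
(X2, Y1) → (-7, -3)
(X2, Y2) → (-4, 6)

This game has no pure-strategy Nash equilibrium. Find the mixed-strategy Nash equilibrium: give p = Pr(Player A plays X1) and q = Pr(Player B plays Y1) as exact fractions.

In a mixed NE each player is indifferent between their pure strategies, so the opponent's mix sets the indifference.
Player B indifferent between Y1 and Y2: p·6 + (1−p)·(-3) = p·(-4) + (1−p)·6 ⟹ (-3) + 9p = 6 + (-10)p ⟹ p = 9/19.
Player A indifferent between X1 and X2: q·(-8) + (1−q)·(-2) = q·(-7) + (1−q)·(-4) ⟹ (-2) + (-6)q = (-4) + (-3)q ⟹ q = 2/3.

p = 9/19, q = 2/3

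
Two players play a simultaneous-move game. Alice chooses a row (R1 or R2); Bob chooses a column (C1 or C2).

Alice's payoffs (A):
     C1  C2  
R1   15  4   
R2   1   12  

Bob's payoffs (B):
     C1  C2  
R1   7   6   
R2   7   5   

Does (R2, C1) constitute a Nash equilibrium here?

No

Holding Bob at C1: Alice gets 1 from R2 but could get 15 by switching to R1. Alice has a profitable deviation.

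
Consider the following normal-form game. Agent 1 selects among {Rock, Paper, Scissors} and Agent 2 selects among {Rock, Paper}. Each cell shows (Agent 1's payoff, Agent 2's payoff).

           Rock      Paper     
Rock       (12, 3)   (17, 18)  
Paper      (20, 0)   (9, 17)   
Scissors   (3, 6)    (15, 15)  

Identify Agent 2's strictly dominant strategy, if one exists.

Check whether one of Agent 2's strategies beats all alternatives regardless of what the opponent does.
Paper strictly dominates: vs Rock: 18 > 3; vs Paper: 17 > 0; vs Scissors: 15 > 6.

Paper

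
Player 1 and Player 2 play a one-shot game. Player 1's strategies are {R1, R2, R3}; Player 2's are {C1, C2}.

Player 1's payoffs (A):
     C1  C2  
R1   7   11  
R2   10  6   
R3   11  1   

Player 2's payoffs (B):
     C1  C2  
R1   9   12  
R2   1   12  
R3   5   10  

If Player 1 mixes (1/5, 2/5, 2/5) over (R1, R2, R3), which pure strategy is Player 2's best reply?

C2

Compute Player 2's expected payoff from each pure strategy against the given mix.
C1: (1/5)·9 + (2/5)·1 + (2/5)·5 = 21/5
C2: (1/5)·12 + (2/5)·12 + (2/5)·10 = 56/5
Highest expected payoff is 56/5, from C2.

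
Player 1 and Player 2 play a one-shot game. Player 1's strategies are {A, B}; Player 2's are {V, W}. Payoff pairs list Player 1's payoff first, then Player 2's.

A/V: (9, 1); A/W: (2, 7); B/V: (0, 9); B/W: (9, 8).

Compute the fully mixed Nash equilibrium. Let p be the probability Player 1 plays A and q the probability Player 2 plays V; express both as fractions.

p = 1/7, q = 7/16

Each player's mixing probability is pinned down by making the *other* player indifferent.
Player 2 indifferent between V and W: p·1 + (1−p)·9 = p·7 + (1−p)·8 ⟹ 9 + (-8)p = 8 + (-1)p ⟹ p = 1/7.
Player 1 indifferent between A and B: q·9 + (1−q)·2 = q·0 + (1−q)·9 ⟹ 2 + 7q = 9 + (-9)q ⟹ q = 7/16.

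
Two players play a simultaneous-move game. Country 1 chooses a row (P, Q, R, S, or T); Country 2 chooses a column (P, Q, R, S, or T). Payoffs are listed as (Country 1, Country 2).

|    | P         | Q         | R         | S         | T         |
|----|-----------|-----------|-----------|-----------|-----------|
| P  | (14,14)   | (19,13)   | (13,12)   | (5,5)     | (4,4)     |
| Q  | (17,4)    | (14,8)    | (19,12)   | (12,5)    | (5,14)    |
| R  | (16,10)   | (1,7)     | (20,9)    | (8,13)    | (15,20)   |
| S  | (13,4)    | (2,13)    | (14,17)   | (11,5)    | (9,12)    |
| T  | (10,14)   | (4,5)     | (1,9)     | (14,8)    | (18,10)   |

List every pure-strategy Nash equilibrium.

None

Find each player's best response to every opponent strategy; NE are the intersections.
Country 1's best responses — vs P: Q (payoff 17); vs Q: P (payoff 19); vs R: R (payoff 20); vs S: T (payoff 14); vs T: T (payoff 18).
Country 2's best responses — vs P: P (payoff 14); vs Q: T (payoff 14); vs R: T (payoff 20); vs S: R (payoff 17); vs T: P (payoff 14).
No cell has both players best-responding. For instance, Country 1's best reply to Q is P, but against P Country 2 prefers P over Q.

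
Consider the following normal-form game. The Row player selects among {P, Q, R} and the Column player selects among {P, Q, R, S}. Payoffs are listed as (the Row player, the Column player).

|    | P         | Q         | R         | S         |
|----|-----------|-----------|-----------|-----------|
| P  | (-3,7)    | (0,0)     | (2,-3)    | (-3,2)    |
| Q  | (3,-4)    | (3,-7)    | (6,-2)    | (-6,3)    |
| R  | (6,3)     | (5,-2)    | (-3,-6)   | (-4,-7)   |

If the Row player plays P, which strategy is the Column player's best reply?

With the Row player fixed at P, the Column player's payoffs are: P → 7, Q → 0, R → -3, S → 2.
The maximum is 7, achieved by P.

P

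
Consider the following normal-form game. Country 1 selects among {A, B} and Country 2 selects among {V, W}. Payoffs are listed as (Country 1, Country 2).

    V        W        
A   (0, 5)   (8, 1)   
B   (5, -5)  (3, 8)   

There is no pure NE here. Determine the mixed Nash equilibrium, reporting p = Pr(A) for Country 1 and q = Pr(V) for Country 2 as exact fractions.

Each player's mixing probability is pinned down by making the *other* player indifferent.
Country 2 indifferent between V and W: p·5 + (1−p)·(-5) = p·1 + (1−p)·8 ⟹ (-5) + 10p = 8 + (-7)p ⟹ p = 13/17.
Country 1 indifferent between A and B: q·0 + (1−q)·8 = q·5 + (1−q)·3 ⟹ 8 + (-8)q = 3 + 2q ⟹ q = 1/2.

p = 13/17, q = 1/2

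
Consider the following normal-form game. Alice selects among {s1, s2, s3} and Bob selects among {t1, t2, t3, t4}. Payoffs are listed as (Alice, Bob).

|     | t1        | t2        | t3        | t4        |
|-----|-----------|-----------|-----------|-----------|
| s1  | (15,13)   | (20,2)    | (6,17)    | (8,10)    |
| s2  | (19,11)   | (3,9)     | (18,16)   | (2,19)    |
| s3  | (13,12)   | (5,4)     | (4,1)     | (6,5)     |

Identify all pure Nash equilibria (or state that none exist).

There is no pure-strategy Nash equilibrium

A profile is a Nash equilibrium when each player is best-responding to the other.
Alice's best responses — vs t1: s2 (payoff 19); vs t2: s1 (payoff 20); vs t3: s2 (payoff 18); vs t4: s1 (payoff 8).
Bob's best responses — vs s1: t3 (payoff 17); vs s2: t4 (payoff 19); vs s3: t1 (payoff 12).
No cell has both players best-responding. For instance, Alice's best reply to t2 is s1, but against s1 Bob prefers t3 over t2.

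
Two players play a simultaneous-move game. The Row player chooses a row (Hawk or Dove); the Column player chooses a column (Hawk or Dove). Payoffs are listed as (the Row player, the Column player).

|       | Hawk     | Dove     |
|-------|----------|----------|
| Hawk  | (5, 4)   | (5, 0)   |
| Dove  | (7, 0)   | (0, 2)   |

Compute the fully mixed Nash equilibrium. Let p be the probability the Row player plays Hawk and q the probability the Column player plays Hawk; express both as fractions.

p = 1/3, q = 5/7

Each player's mixing probability is pinned down by making the *other* player indifferent.
The Column player indifferent between Hawk and Dove: p·4 + (1−p)·0 = p·0 + (1−p)·2 ⟹ 0 + 4p = 2 + (-2)p ⟹ p = 1/3.
The Row player indifferent between Hawk and Dove: q·5 + (1−q)·5 = q·7 + (1−q)·0 ⟹ 5 + 0q = 0 + 7q ⟹ q = 5/7.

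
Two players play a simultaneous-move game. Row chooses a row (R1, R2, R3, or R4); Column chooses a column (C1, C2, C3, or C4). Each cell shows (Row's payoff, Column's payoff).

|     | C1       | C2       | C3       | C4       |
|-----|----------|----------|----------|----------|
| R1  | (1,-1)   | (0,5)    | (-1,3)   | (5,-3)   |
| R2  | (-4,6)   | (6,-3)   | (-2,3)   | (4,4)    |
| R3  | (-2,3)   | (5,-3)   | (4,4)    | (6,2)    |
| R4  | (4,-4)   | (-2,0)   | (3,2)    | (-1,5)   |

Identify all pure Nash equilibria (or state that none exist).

(R3, C3)

Find each player's best response to every opponent strategy; NE are the intersections.
Row's best responses — vs C1: R4 (payoff 4); vs C2: R2 (payoff 6); vs C3: R3 (payoff 4); vs C4: R3 (payoff 6).
Column's best responses — vs R1: C2 (payoff 5); vs R2: C1 (payoff 6); vs R3: C3 (payoff 4); vs R4: C4 (payoff 5).
The only mutual best response is (R3, C3); neither player gains by switching there.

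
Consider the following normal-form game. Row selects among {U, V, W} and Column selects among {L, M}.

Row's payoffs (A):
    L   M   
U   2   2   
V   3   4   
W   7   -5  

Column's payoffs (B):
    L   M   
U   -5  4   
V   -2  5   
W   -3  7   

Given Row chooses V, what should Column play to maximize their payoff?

M

With Row fixed at V, Column's payoffs are: L → -2, M → 5.
The maximum is 5, achieved by M.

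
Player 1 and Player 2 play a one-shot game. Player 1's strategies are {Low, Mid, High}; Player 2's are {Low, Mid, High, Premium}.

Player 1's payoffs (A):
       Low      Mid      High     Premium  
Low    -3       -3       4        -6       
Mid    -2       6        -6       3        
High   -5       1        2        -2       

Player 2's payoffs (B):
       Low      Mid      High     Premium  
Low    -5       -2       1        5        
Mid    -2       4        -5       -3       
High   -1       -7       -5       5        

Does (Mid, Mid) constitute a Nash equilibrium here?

Holding Player 2 at Mid: Player 1 gets 6 from Mid, versus -3 from Low, 1 from High. No profitable deviation for Player 1.
Holding Player 1 at Mid: Player 2 gets 4 from Mid, versus -2 from Low, -5 from High, -3 from Premium. No profitable deviation for Player 2 either.

Yes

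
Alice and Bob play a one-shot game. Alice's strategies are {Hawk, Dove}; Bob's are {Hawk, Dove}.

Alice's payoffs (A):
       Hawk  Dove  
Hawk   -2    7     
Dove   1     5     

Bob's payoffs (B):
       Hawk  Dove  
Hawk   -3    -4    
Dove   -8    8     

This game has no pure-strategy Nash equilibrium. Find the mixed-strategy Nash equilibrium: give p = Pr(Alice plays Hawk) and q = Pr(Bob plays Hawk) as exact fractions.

p = 16/17, q = 2/5

Each player's mixing probability is pinned down by making the *other* player indifferent.
Bob indifferent between Hawk and Dove: p·(-3) + (1−p)·(-8) = p·(-4) + (1−p)·8 ⟹ (-8) + 5p = 8 + (-12)p ⟹ p = 16/17.
Alice indifferent between Hawk and Dove: q·(-2) + (1−q)·7 = q·1 + (1−q)·5 ⟹ 7 + (-9)q = 5 + (-4)q ⟹ q = 2/5.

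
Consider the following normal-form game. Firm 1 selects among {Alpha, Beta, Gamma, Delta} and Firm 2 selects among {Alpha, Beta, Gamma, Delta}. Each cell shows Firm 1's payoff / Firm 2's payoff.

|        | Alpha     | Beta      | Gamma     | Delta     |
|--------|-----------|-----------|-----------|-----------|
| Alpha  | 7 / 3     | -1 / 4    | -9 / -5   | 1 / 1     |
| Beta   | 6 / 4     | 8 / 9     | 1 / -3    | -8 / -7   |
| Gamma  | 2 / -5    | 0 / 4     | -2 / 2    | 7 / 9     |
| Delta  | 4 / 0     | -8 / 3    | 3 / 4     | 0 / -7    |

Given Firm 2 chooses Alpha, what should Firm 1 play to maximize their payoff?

With Firm 2 fixed at Alpha, Firm 1's payoffs are: Alpha → 7, Beta → 6, Gamma → 2, Delta → 4.
The maximum is 7, achieved by Alpha.

Alpha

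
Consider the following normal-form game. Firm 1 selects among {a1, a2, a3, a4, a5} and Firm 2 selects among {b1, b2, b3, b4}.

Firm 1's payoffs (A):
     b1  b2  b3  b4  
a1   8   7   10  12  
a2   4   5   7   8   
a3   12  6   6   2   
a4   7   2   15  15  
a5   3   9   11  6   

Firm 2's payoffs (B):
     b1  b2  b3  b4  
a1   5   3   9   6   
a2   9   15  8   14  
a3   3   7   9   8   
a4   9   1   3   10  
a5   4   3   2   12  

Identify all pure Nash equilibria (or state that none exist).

Check mutual best responses: a cell is a NE iff neither player can gain by unilaterally deviating.
Firm 1's best responses — vs b1: a3 (payoff 12); vs b2: a5 (payoff 9); vs b3: a4 (payoff 15); vs b4: a4 (payoff 15).
Firm 2's best responses — vs a1: b3 (payoff 9); vs a2: b2 (payoff 15); vs a3: b3 (payoff 9); vs a4: b4 (payoff 10); vs a5: b4 (payoff 12).
The only mutual best response is (a4, b4); neither player gains by switching there.

(a4, b4)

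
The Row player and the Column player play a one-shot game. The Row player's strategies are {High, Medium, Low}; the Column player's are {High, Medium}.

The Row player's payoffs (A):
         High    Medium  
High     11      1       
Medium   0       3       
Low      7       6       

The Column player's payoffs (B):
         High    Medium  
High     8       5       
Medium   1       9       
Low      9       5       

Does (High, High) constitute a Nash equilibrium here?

Holding the Column player at High: the Row player gets 11 from High, versus 0 from Medium, 7 from Low. No profitable deviation for the Row player.
Holding the Row player at High: the Column player gets 8 from High, versus 5 from Medium. No profitable deviation for the Column player either.

Yes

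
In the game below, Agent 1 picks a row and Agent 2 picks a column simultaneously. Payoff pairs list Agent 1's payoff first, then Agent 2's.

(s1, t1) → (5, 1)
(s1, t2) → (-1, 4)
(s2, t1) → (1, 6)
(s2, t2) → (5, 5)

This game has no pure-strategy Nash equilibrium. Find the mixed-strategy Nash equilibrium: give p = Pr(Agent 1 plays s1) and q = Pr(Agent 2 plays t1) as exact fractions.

In a mixed NE each player is indifferent between their pure strategies, so the opponent's mix sets the indifference.
Agent 2 indifferent between t1 and t2: p·1 + (1−p)·6 = p·4 + (1−p)·5 ⟹ 6 + (-5)p = 5 + (-1)p ⟹ p = 1/4.
Agent 1 indifferent between s1 and s2: q·5 + (1−q)·(-1) = q·1 + (1−q)·5 ⟹ (-1) + 6q = 5 + (-4)q ⟹ q = 3/5.

p = 1/4, q = 3/5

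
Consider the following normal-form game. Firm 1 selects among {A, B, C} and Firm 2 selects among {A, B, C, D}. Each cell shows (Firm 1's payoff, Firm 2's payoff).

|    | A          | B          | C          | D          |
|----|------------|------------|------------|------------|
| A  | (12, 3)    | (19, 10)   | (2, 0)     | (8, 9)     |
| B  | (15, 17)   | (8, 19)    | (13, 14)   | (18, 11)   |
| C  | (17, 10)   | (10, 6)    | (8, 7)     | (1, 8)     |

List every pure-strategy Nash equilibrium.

(A, B) and (C, A)

A profile is a Nash equilibrium when each player is best-responding to the other.
Firm 1's best responses — vs A: C (payoff 17); vs B: A (payoff 19); vs C: B (payoff 13); vs D: B (payoff 18).
Firm 2's best responses — vs A: B (payoff 10); vs B: B (payoff 19); vs C: A (payoff 10).
Mutual best responses occur at (A, B) and (C, A); at each, neither player gains by switching.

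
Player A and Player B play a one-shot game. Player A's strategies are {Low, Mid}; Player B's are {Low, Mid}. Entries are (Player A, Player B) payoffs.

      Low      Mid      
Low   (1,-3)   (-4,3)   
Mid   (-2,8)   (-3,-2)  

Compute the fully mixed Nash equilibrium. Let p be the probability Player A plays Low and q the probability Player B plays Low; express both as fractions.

p = 5/8, q = 1/4

In a mixed NE each player is indifferent between their pure strategies, so the opponent's mix sets the indifference.
Player B indifferent between Low and Mid: p·(-3) + (1−p)·8 = p·3 + (1−p)·(-2) ⟹ 8 + (-11)p = (-2) + 5p ⟹ p = 5/8.
Player A indifferent between Low and Mid: q·1 + (1−q)·(-4) = q·(-2) + (1−q)·(-3) ⟹ (-4) + 5q = (-3) + 1q ⟹ q = 1/4.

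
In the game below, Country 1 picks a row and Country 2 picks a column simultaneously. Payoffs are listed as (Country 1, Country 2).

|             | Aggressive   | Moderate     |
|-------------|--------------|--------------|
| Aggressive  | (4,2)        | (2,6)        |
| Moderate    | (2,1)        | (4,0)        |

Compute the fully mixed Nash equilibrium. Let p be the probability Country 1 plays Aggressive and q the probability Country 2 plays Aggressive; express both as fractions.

In a mixed NE each player is indifferent between their pure strategies, so the opponent's mix sets the indifference.
Country 2 indifferent between Aggressive and Moderate: p·2 + (1−p)·1 = p·6 + (1−p)·0 ⟹ 1 + 1p = 0 + 6p ⟹ p = 1/5.
Country 1 indifferent between Aggressive and Moderate: q·4 + (1−q)·2 = q·2 + (1−q)·4 ⟹ 2 + 2q = 4 + (-2)q ⟹ q = 1/2.

p = 1/5, q = 1/2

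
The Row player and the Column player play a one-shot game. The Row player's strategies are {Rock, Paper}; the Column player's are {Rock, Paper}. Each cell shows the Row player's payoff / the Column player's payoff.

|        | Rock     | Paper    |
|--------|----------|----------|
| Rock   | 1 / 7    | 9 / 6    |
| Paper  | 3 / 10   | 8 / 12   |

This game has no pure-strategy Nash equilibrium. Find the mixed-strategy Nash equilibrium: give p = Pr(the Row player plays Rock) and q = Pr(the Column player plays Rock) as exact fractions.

In a mixed NE each player is indifferent between their pure strategies, so the opponent's mix sets the indifference.
The Column player indifferent between Rock and Paper: p·7 + (1−p)·10 = p·6 + (1−p)·12 ⟹ 10 + (-3)p = 12 + (-6)p ⟹ p = 2/3.
The Row player indifferent between Rock and Paper: q·1 + (1−q)·9 = q·3 + (1−q)·8 ⟹ 9 + (-8)q = 8 + (-5)q ⟹ q = 1/3.

p = 2/3, q = 1/3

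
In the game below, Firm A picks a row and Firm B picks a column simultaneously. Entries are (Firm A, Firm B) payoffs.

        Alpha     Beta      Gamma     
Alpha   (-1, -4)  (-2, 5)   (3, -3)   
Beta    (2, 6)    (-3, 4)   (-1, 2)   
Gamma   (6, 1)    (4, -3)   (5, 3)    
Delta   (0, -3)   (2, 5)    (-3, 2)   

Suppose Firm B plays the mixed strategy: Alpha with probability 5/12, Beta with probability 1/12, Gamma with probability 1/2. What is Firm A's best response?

Compute Firm A's expected payoff from each pure strategy against the given mix.
Alpha: (5/12)·(-1) + (1/12)·(-2) + (1/2)·3 = 11/12
Beta: (5/12)·2 + (1/12)·(-3) + (1/2)·(-1) = 1/12
Gamma: (5/12)·6 + (1/12)·4 + (1/2)·5 = 16/3
Delta: (5/12)·0 + (1/12)·2 + (1/2)·(-3) = -4/3
Highest expected payoff is 16/3, from Gamma.

Gamma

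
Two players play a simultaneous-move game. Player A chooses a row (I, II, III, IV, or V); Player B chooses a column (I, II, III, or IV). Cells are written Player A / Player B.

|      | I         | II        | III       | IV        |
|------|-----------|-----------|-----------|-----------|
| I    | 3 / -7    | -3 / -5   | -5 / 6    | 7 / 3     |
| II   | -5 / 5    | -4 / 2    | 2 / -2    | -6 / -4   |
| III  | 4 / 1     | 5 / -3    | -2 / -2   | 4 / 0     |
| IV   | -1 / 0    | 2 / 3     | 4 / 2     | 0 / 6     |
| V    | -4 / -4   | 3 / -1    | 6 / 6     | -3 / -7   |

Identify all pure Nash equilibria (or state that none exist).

A profile is a Nash equilibrium when each player is best-responding to the other.
Player A's best responses — vs I: III (payoff 4); vs II: III (payoff 5); vs III: V (payoff 6); vs IV: I (payoff 7).
Player B's best responses — vs I: III (payoff 6); vs II: I (payoff 5); vs III: I (payoff 1); vs IV: IV (payoff 6); vs V: III (payoff 6).
Mutual best responses occur at (III, I) and (V, III); at each, neither player gains by switching.

(III, I) and (V, III)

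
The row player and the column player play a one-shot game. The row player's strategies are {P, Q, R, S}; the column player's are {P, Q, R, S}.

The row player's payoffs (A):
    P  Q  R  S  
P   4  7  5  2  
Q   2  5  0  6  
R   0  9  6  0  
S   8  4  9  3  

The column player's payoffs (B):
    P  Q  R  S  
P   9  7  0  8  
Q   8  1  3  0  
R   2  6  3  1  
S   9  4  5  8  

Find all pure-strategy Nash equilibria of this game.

Find each player's best response to every opponent strategy; NE are the intersections.
The row player's best responses — vs P: S (payoff 8); vs Q: R (payoff 9); vs R: S (payoff 9); vs S: Q (payoff 6).
The column player's best responses — vs P: P (payoff 9); vs Q: P (payoff 8); vs R: Q (payoff 6); vs S: P (payoff 9).
Mutual best responses occur at (R, Q) and (S, P); at each, neither player gains by switching.

(R, Q) and (S, P)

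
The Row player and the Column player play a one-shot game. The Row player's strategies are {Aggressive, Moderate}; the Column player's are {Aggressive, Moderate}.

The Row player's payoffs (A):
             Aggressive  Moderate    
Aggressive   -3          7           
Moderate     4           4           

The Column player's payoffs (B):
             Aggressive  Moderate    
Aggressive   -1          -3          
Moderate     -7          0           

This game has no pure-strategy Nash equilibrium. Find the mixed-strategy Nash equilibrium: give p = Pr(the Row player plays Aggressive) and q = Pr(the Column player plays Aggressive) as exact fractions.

Each player's mixing probability is pinned down by making the *other* player indifferent.
The Column player indifferent between Aggressive and Moderate: p·(-1) + (1−p)·(-7) = p·(-3) + (1−p)·0 ⟹ (-7) + 6p = 0 + (-3)p ⟹ p = 7/9.
The Row player indifferent between Aggressive and Moderate: q·(-3) + (1−q)·7 = q·4 + (1−q)·4 ⟹ 7 + (-10)q = 4 + 0q ⟹ q = 3/10.

p = 7/9, q = 3/10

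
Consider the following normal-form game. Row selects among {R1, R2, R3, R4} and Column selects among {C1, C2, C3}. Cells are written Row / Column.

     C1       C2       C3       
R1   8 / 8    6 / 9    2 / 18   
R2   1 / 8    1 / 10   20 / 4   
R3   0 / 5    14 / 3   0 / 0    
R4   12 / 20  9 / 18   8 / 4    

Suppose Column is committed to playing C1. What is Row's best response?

With Column fixed at C1, Row's payoffs are: R1 → 8, R2 → 1, R3 → 0, R4 → 12.
The maximum is 12, achieved by R4.

R4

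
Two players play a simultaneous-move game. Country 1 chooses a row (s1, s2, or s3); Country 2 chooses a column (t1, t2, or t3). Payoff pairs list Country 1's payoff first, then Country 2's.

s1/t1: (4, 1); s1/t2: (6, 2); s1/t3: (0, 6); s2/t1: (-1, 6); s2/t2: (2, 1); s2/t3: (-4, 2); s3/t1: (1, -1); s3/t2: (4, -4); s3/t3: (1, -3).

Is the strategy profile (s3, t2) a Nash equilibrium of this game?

Holding Country 2 at t2: Country 1 gets 4 from s3 but could get 6 by switching to s1. Country 1 has a profitable deviation.

No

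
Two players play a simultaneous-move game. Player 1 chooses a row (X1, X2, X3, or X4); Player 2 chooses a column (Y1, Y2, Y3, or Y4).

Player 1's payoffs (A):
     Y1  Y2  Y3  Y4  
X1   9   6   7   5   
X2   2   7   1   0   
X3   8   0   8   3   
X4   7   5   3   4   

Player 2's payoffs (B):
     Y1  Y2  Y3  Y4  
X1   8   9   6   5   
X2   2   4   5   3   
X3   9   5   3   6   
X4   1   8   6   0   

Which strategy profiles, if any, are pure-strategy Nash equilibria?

A profile is a Nash equilibrium when each player is best-responding to the other.
Player 1's best responses — vs Y1: X1 (payoff 9); vs Y2: X2 (payoff 7); vs Y3: X3 (payoff 8); vs Y4: X1 (payoff 5).
Player 2's best responses — vs X1: Y2 (payoff 9); vs X2: Y3 (payoff 5); vs X3: Y1 (payoff 9); vs X4: Y2 (payoff 8).
No cell has both players best-responding. For instance, Player 1's best reply to Y4 is X1, but against X1 Player 2 prefers Y2 over Y4.

No pure-strategy Nash equilibrium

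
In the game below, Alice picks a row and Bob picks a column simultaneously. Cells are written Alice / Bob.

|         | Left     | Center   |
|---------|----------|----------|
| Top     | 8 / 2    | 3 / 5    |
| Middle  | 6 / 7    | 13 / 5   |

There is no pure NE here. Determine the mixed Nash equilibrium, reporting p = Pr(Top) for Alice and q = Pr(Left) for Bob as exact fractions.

Each player's mixing probability is pinned down by making the *other* player indifferent.
Bob indifferent between Left and Center: p·2 + (1−p)·7 = p·5 + (1−p)·5 ⟹ 7 + (-5)p = 5 + 0p ⟹ p = 2/5.
Alice indifferent between Top and Middle: q·8 + (1−q)·3 = q·6 + (1−q)·13 ⟹ 3 + 5q = 13 + (-7)q ⟹ q = 5/6.

p = 2/5, q = 5/6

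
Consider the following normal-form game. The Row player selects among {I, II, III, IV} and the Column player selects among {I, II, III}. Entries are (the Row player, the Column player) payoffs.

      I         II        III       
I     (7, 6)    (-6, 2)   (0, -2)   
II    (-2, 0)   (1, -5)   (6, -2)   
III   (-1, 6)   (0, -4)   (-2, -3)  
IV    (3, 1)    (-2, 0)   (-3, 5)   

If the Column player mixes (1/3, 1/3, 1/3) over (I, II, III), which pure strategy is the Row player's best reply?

The Row player's best reply maximizes expected payoff against the mix.
I: (1/3)·7 + (1/3)·(-6) + (1/3)·0 = 1/3
II: (1/3)·(-2) + (1/3)·1 + (1/3)·6 = 5/3
III: (1/3)·(-1) + (1/3)·0 + (1/3)·(-2) = -1
IV: (1/3)·3 + (1/3)·(-2) + (1/3)·(-3) = -2/3
Highest expected payoff is 5/3, from II.

II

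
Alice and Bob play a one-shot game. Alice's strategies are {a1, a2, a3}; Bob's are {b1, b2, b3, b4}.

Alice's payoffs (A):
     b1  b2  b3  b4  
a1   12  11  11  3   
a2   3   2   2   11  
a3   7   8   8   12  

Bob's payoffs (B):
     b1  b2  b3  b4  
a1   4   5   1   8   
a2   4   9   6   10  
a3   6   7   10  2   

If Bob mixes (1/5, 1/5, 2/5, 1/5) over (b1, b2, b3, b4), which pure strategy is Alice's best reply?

a1

Alice's best reply maximizes expected payoff against the mix.
a1: (1/5)·12 + (1/5)·11 + (2/5)·11 + (1/5)·3 = 48/5
a2: (1/5)·3 + (1/5)·2 + (2/5)·2 + (1/5)·11 = 4
a3: (1/5)·7 + (1/5)·8 + (2/5)·8 + (1/5)·12 = 43/5
Highest expected payoff is 48/5, from a1.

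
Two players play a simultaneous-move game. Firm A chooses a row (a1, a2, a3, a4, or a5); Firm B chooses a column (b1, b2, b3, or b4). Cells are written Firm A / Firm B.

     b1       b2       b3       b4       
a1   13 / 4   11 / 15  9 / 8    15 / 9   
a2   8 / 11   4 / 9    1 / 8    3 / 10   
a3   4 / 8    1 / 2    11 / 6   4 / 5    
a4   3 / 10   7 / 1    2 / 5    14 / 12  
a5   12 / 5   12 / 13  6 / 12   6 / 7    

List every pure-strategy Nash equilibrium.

(a5, b2)

Find each player's best response to every opponent strategy; NE are the intersections.
Firm A's best responses — vs b1: a1 (payoff 13); vs b2: a5 (payoff 12); vs b3: a3 (payoff 11); vs b4: a1 (payoff 15).
Firm B's best responses — vs a1: b2 (payoff 15); vs a2: b1 (payoff 11); vs a3: b1 (payoff 8); vs a4: b4 (payoff 12); vs a5: b2 (payoff 13).
The only mutual best response is (a5, b2); neither player gains by switching there.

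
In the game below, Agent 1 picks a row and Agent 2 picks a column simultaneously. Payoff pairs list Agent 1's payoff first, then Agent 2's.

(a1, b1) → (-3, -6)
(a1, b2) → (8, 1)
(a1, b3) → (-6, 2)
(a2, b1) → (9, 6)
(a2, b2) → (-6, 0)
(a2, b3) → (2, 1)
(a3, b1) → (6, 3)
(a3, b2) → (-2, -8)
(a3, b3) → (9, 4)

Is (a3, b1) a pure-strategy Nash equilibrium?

Holding Agent 2 at b1: Agent 1 gets 6 from a3 but could get 9 by switching to a2. Agent 1 has a profitable deviation.

No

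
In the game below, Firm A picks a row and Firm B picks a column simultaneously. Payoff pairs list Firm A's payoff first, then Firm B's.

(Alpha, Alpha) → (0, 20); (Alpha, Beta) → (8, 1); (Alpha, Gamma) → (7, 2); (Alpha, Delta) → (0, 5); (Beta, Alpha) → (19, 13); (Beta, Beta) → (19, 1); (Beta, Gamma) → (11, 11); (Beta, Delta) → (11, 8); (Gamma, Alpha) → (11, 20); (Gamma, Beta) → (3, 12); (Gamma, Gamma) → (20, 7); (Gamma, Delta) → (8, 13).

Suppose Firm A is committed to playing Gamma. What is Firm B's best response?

Alpha

With Firm A fixed at Gamma, Firm B's payoffs are: Alpha → 20, Beta → 12, Gamma → 7, Delta → 13.
The maximum is 20, achieved by Alpha.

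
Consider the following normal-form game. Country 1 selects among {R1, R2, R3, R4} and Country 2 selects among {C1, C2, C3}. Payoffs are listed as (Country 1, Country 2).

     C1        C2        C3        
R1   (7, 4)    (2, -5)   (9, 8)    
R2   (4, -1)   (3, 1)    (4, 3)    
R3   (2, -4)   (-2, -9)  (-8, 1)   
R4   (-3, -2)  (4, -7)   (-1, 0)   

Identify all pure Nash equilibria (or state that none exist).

(R1, C3)

Check mutual best responses: a cell is a NE iff neither player can gain by unilaterally deviating.
Country 1's best responses — vs C1: R1 (payoff 7); vs C2: R4 (payoff 4); vs C3: R1 (payoff 9).
Country 2's best responses — vs R1: C3 (payoff 8); vs R2: C3 (payoff 3); vs R3: C3 (payoff 1); vs R4: C3 (payoff 0).
The only mutual best response is (R1, C3); neither player gains by switching there.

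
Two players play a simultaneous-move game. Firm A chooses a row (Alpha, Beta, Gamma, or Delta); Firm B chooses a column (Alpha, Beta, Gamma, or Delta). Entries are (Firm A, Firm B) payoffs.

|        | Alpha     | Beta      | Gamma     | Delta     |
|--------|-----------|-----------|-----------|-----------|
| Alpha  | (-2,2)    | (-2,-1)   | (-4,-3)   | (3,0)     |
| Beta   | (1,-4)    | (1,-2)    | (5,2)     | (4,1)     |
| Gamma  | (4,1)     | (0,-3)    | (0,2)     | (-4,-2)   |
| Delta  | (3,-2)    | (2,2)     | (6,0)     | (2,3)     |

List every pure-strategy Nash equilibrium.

Find each player's best response to every opponent strategy; NE are the intersections.
Firm A's best responses — vs Alpha: Gamma (payoff 4); vs Beta: Delta (payoff 2); vs Gamma: Delta (payoff 6); vs Delta: Beta (payoff 4).
Firm B's best responses — vs Alpha: Alpha (payoff 2); vs Beta: Gamma (payoff 2); vs Gamma: Gamma (payoff 2); vs Delta: Delta (payoff 3).
No cell has both players best-responding. For instance, Firm A's best reply to Delta is Beta, but against Beta Firm B prefers Gamma over Delta.

No pure-strategy Nash equilibrium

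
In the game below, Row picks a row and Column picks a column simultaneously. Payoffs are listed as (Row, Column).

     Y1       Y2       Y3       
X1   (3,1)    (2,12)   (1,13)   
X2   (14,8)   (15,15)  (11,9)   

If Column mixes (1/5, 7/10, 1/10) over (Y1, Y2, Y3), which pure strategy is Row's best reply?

X2

Row's best reply maximizes expected payoff against the mix.
X1: (1/5)·3 + (7/10)·2 + (1/10)·1 = 21/10
X2: (1/5)·14 + (7/10)·15 + (1/10)·11 = 72/5
Highest expected payoff is 72/5, from X2.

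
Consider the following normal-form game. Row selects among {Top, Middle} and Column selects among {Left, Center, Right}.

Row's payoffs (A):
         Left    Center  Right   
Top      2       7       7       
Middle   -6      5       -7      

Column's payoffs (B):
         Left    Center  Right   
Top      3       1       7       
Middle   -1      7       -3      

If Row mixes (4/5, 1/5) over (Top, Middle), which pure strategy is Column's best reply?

Right

Column's best reply maximizes expected payoff against the mix.
Left: (4/5)·3 + (1/5)·(-1) = 11/5
Center: (4/5)·1 + (1/5)·7 = 11/5
Right: (4/5)·7 + (1/5)·(-3) = 5
Highest expected payoff is 5, from Right.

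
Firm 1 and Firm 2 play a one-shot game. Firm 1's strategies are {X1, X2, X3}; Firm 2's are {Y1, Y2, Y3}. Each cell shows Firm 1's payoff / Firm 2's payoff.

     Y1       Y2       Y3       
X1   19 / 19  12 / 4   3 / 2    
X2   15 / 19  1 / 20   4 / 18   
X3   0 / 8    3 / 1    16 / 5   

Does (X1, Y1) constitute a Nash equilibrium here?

Yes

Holding Firm 2 at Y1: Firm 1 gets 19 from X1, versus 15 from X2, 0 from X3. No profitable deviation for Firm 1.
Holding Firm 1 at X1: Firm 2 gets 19 from Y1, versus 4 from Y2, 2 from Y3. No profitable deviation for Firm 2 either.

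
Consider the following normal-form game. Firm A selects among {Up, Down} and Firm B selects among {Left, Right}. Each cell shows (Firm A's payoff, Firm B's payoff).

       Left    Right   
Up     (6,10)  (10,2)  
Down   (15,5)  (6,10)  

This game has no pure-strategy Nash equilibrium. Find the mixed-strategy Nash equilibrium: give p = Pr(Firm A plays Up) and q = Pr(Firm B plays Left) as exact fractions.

In a mixed NE each player is indifferent between their pure strategies, so the opponent's mix sets the indifference.
Firm B indifferent between Left and Right: p·10 + (1−p)·5 = p·2 + (1−p)·10 ⟹ 5 + 5p = 10 + (-8)p ⟹ p = 5/13.
Firm A indifferent between Up and Down: q·6 + (1−q)·10 = q·15 + (1−q)·6 ⟹ 10 + (-4)q = 6 + 9q ⟹ q = 4/13.

p = 5/13, q = 4/13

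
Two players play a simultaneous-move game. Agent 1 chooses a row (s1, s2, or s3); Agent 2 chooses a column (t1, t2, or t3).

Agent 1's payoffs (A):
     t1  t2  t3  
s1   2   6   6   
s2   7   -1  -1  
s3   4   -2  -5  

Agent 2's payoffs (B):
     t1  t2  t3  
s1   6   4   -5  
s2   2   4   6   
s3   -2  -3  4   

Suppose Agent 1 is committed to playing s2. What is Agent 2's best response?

With Agent 1 fixed at s2, Agent 2's payoffs are: t1 → 2, t2 → 4, t3 → 6.
The maximum is 6, achieved by t3.

t3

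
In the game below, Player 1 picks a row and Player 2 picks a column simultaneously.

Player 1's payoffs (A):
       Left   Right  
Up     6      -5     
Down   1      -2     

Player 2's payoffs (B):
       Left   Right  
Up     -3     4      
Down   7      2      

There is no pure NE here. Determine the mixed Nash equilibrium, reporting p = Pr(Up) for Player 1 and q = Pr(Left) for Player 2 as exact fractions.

In a mixed NE each player is indifferent between their pure strategies, so the opponent's mix sets the indifference.
Player 2 indifferent between Left and Right: p·(-3) + (1−p)·7 = p·4 + (1−p)·2 ⟹ 7 + (-10)p = 2 + 2p ⟹ p = 5/12.
Player 1 indifferent between Up and Down: q·6 + (1−q)·(-5) = q·1 + (1−q)·(-2) ⟹ (-5) + 11q = (-2) + 3q ⟹ q = 3/8.

p = 5/12, q = 3/8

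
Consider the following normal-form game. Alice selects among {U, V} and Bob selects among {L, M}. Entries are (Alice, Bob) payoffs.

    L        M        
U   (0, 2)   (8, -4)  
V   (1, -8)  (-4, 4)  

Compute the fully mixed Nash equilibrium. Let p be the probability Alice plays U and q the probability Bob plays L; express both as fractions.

p = 2/3, q = 12/13

Each player's mixing probability is pinned down by making the *other* player indifferent.
Bob indifferent between L and M: p·2 + (1−p)·(-8) = p·(-4) + (1−p)·4 ⟹ (-8) + 10p = 4 + (-8)p ⟹ p = 2/3.
Alice indifferent between U and V: q·0 + (1−q)·8 = q·1 + (1−q)·(-4) ⟹ 8 + (-8)q = (-4) + 5q ⟹ q = 12/13.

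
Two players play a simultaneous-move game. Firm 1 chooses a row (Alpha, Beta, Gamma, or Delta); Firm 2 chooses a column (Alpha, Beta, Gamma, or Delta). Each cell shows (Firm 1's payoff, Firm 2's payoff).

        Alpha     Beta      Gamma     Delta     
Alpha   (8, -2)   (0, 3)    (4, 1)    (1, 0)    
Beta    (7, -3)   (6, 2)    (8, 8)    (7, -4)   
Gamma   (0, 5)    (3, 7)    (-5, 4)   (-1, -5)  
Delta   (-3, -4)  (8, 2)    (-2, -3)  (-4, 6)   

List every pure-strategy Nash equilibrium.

(Beta, Gamma)

Check mutual best responses: a cell is a NE iff neither player can gain by unilaterally deviating.
Firm 1's best responses — vs Alpha: Alpha (payoff 8); vs Beta: Delta (payoff 8); vs Gamma: Beta (payoff 8); vs Delta: Beta (payoff 7).
Firm 2's best responses — vs Alpha: Beta (payoff 3); vs Beta: Gamma (payoff 8); vs Gamma: Beta (payoff 7); vs Delta: Delta (payoff 6).
The only mutual best response is (Beta, Gamma); neither player gains by switching there.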